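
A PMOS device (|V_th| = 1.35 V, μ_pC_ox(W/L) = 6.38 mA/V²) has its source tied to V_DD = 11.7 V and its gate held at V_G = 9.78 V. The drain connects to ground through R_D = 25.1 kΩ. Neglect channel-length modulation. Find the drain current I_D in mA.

I_D = 0.460 mA

V_SG = V_DD − V_G = 11.7 − 9.78 = 1.92 V, so V_ov = 1.92 − 1.35 = 0.57 V.
Assume saturation: I_D = ½ k_p V_ov² = 0.5 × 6.38 × 0.57² = 1.04 mA, giving V_SD = V_DD − I_D R_D = 11.7 − 1.04 × 25.1 = -14.3 V.
But -14.3 V < V_ov = 0.57 V, so the device is actually in triode.
In triode I_D = k_p[V_ov V_SD − ½ V_SD²] and I_D = (V_DD − V_SD)/R_D. Equating: 80.1 V_SD² − 92.28 V_SD + 11.7 = 0, giving V_SD = 0.145 V (the root below V_ov).
I_D = (11.7 − 0.145) / 25.1 = 0.46 mA.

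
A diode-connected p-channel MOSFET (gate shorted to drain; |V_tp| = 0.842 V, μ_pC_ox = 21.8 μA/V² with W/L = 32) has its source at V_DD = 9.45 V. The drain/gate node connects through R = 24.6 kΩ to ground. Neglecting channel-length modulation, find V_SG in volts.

With gate tied to drain, V_SG = V_SD ≥ V_SG − |V_tp|, so the device is in saturation.
k_p = μ_pC_ox · (W/L) = 0.6976 mA/V².
KCL at the drain: ½ k_p (V_SG − |V_tp|)² = (V_DD − V_SG)/R.
Let x = V_SG − 0.842. Then 8.58 x² + x − 8.608 = 0, giving x = 0.945 V (positive root), so V_SG = 1.79 V.
I_D = (V_DD − V_SG)/R = (9.45 − 1.79) / 24.6 = 0.312 mA.

V_SG = 1.79 V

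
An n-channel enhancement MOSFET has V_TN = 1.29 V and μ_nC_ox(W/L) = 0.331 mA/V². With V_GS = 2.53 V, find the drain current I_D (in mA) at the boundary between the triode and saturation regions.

I_D = 0.254 mA

At the boundary V_DS = V_ov = V_GS − V_TN = 2.53 − 1.29 = 1.24 V.
I_D = ½ k_n V_ov² = 0.5 × 0.331 × 1.24² = 0.254 mA.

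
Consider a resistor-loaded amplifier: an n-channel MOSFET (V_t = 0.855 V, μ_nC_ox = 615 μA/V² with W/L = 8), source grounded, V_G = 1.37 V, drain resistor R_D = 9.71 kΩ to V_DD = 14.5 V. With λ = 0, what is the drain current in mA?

I_D = 0.652 mA

V_GS = V_G = 1.37 V, so V_ov = 1.37 − 0.855 = 0.515 V.
k_n = μ_nC_ox · (W/L) = 4.92 mA/V².
Assume saturation: I_D = ½ k_n V_ov² = 0.5 × 4.92 × 0.515² = 0.652 mA, giving V_DS = V_DD − I_D R_D = 14.5 − 0.652 × 9.71 = 8.16 V.
V_DS = 8.16 V ≥ V_ov = 0.515 V, confirming saturation.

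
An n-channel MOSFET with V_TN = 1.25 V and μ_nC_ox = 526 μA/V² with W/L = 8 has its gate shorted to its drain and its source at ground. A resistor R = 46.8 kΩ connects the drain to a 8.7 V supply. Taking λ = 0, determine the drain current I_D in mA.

I_D = 0.153 mA

With gate tied to drain, V_GS = V_DS ≥ V_GS − V_TN, so the device is in saturation.
k_n = μ_nC_ox · (W/L) = 4.208 mA/V².
KCL at the drain: ½ k_n (V_GS − V_TN)² = (V_DD − V_GS)/R.
Let x = V_GS − 1.25. Then 98.5 x² + x − 7.45 = 0, giving x = 0.27 V (positive root), so V_GS = 1.52 V.
I_D = (V_DD − V_GS)/R = (8.7 − 1.52) / 46.8 = 0.153 mA.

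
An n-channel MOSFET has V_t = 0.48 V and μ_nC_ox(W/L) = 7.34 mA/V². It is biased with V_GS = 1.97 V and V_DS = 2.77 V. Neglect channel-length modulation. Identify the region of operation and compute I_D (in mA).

Saturation; I_D = 8.15 mA

V_ov = V_GS − V_t = 1.97 − 0.48 = 1.49 V.
Since V_DS = 2.77 V ≥ V_ov = 1.49 V, the device is in saturation.
I_D = ½ k_n V_ov² = 0.5 × 7.34 × 1.49² = 8.15 mA.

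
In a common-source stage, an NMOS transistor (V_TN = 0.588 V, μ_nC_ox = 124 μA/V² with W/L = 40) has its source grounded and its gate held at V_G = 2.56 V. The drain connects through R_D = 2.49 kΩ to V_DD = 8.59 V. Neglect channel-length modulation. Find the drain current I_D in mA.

V_GS = V_G = 2.56 V, so V_ov = 2.56 − 0.588 = 1.97 V.
k_n = μ_nC_ox · (W/L) = 4.96 mA/V².
Assume saturation: I_D = ½ k_n V_ov² = 0.5 × 4.96 × 1.97² = 9.64 mA, giving V_DS = V_DD − I_D R_D = 8.59 − 9.64 × 2.49 = -15.4 V.
But -15.4 V < V_ov = 1.97 V, so the device is actually in triode.
In triode I_D = k_n[V_ov V_DS − ½ V_DS²] and I_D = (V_DD − V_DS)/R_D. Equating: 6.18 V_DS² − 25.35 V_DS + 8.59 = 0, giving V_DS = 0.373 V (the root below V_ov).
I_D = (8.59 − 0.373) / 2.49 = 3.3 mA.

I_D = 3.30 mA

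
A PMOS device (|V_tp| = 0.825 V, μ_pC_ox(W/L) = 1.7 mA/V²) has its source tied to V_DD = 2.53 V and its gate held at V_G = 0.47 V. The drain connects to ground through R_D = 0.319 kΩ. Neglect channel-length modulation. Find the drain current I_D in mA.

I_D = 1.30 mA

V_SG = V_DD − V_G = 2.53 − 0.47 = 2.06 V, so V_ov = 2.06 − 0.825 = 1.23 V.
Assume saturation: I_D = ½ k_p V_ov² = 0.5 × 1.7 × 1.23² = 1.3 mA, giving V_SD = V_DD − I_D R_D = 2.53 − 1.3 × 0.319 = 2.12 V.
V_SD = 2.12 V ≥ V_ov = 1.23 V, confirming saturation.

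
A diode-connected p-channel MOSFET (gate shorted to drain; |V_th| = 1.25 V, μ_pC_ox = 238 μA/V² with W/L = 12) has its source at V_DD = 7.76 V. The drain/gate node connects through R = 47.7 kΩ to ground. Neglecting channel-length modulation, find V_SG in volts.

With gate tied to drain, V_SG = V_SD ≥ V_SG − |V_th|, so the device is in saturation.
k_p = μ_pC_ox · (W/L) = 2.856 mA/V².
KCL at the drain: ½ k_p (V_SG − |V_th|)² = (V_DD − V_SG)/R.
Let x = V_SG − 1.25. Then 68.1 x² + x − 6.51 = 0, giving x = 0.302 V (positive root), so V_SG = 1.55 V.
I_D = (V_DD − V_SG)/R = (7.76 − 1.55) / 47.7 = 0.13 mA.

V_SG = 1.55 V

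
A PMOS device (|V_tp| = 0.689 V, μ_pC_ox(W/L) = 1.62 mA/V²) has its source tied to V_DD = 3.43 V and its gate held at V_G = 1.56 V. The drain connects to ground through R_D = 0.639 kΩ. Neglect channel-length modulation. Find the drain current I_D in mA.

V_SG = V_DD − V_G = 3.43 − 1.56 = 1.87 V, so V_ov = 1.87 − 0.689 = 1.18 V.
Assume saturation: I_D = ½ k_p V_ov² = 0.5 × 1.62 × 1.18² = 1.13 mA, giving V_SD = V_DD − I_D R_D = 3.43 − 1.13 × 0.639 = 2.71 V.
V_SD = 2.71 V ≥ V_ov = 1.18 V, confirming saturation.

I_D = 1.13 mA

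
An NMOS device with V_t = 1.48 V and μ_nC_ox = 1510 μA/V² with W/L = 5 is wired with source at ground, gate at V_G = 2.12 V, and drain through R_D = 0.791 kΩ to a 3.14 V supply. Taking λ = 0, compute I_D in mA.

V_GS = V_G = 2.12 V, so V_ov = 2.12 − 1.48 = 0.64 V.
k_n = μ_nC_ox · (W/L) = 7.55 mA/V².
Assume saturation: I_D = ½ k_n V_ov² = 0.5 × 7.55 × 0.64² = 1.55 mA, giving V_DS = V_DD − I_D R_D = 3.14 − 1.55 × 0.791 = 1.92 V.
V_DS = 1.92 V ≥ V_ov = 0.64 V, confirming saturation.

I_D = 1.55 mA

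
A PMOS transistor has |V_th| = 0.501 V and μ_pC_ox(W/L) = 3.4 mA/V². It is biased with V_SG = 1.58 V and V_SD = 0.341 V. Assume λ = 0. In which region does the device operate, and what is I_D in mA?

Triode; I_D = 1.05 mA

V_ov = V_SG − |V_th| = 1.58 − 0.501 = 1.08 V.
Since V_SD = 0.341 V < V_ov = 1.08 V, the device is in the triode region.
I_D = k_p [V_ov · V_SD − ½ V_SD²] = 3.4 × [1.08 × 0.341 − 0.5 × 0.341²] = 1.05 mA.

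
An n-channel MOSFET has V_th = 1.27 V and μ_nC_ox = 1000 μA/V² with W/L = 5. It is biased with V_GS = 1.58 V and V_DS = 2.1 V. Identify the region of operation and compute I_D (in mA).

k_n = μ_nC_ox · (W/L) = 5 mA/V².
V_ov = V_GS − V_th = 1.58 − 1.27 = 0.31 V.
Since V_DS = 2.1 V ≥ V_ov = 0.31 V, the device is in saturation.
I_D = ½ k_n V_ov² = 0.5 × 5 × 0.31² = 0.24 mA.

Saturation; I_D = 0.240 mA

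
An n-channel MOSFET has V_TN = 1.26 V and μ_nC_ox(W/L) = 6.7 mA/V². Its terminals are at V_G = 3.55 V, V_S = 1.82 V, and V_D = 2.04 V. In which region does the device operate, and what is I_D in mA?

Triode; I_D = 0.531 mA

V_GS = V_G − V_S = 3.55 − 1.82 = 1.73 V; V_DS = V_D − V_S = 2.04 − 1.82 = 0.22 V.
V_ov = V_GS − V_TN = 1.73 − 1.26 = 0.47 V.
Since V_DS = 0.22 V < V_ov = 0.47 V, the device is in the triode region.
I_D = k_n [V_ov · V_DS − ½ V_DS²] = 6.7 × [0.47 × 0.22 − 0.5 × 0.22²] = 0.531 mA.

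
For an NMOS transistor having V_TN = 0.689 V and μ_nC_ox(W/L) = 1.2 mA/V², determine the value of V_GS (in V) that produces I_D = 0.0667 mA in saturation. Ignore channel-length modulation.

V_GS = 1.02 V

In saturation I_D = ½ k_n (V_GS − V_TN)², so V_GS − V_TN = √(2 I_D / k_n) = √(2 × 0.0667 / 1.2) = 0.333 V.
V_GS = 0.689 + 0.333 = 1.02 V.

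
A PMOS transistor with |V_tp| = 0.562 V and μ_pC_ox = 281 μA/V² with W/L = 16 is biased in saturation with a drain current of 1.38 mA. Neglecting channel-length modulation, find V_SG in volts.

k_p = μ_pC_ox · (W/L) = 4.496 mA/V².
In saturation I_D = ½ k_p (V_SG − |V_tp|)², so V_SG − |V_tp| = √(2 I_D / k_p) = √(2 × 1.38 / 4.496) = 0.784 V.
V_SG = 0.562 + 0.784 = 1.35 V.

V_SG = 1.35 V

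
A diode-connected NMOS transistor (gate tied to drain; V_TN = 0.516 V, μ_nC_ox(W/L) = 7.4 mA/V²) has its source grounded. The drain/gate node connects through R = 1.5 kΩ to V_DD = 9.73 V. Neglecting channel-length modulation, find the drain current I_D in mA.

With gate tied to drain, V_GS = V_DS ≥ V_GS − V_TN, so the device is in saturation.
KCL at the drain: ½ k_n (V_GS − V_TN)² = (V_DD − V_GS)/R.
Let x = V_GS − 0.516. Then 5.55 x² + x − 9.214 = 0, giving x = 1.2 V (positive root), so V_GS = 1.72 V.
I_D = (V_DD − V_GS)/R = (9.73 − 1.72) / 1.5 = 5.34 mA.

I_D = 5.34 mA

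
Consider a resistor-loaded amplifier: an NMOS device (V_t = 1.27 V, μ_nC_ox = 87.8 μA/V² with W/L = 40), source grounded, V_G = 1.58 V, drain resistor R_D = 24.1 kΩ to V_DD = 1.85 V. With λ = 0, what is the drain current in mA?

I_D = 0.0736 mA

V_GS = V_G = 1.58 V, so V_ov = 1.58 − 1.27 = 0.31 V.
k_n = μ_nC_ox · (W/L) = 3.512 mA/V².
Assume saturation: I_D = ½ k_n V_ov² = 0.5 × 3.512 × 0.31² = 0.169 mA, giving V_DS = V_DD − I_D R_D = 1.85 − 0.169 × 24.1 = -2.22 V.
But -2.22 V < V_ov = 0.31 V, so the device is actually in triode.
In triode I_D = k_n[V_ov V_DS − ½ V_DS²] and I_D = (V_DD − V_DS)/R_D. Equating: 42.3 V_DS² − 27.24 V_DS + 1.85 = 0, giving V_DS = 0.0772 V (the root below V_ov).
I_D = (1.85 − 0.0772) / 24.1 = 0.0736 mA.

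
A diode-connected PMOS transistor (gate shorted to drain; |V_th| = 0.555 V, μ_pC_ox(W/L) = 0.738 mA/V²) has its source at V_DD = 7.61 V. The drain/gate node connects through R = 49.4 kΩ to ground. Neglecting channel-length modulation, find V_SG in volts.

With gate tied to drain, V_SG = V_SD ≥ V_SG − |V_th|, so the device is in saturation.
KCL at the drain: ½ k_p (V_SG − |V_th|)² = (V_DD − V_SG)/R.
Let x = V_SG − 0.555. Then 18.2 x² + x − 7.055 = 0, giving x = 0.595 V (positive root), so V_SG = 1.15 V.
I_D = (V_DD − V_SG)/R = (7.61 − 1.15) / 49.4 = 0.131 mA.

V_SG = 1.15 V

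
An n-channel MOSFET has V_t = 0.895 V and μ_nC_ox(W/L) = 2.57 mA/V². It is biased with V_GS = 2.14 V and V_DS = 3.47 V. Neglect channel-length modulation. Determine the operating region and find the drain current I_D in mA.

Saturation; I_D = 1.99 mA

V_ov = V_GS − V_t = 2.14 − 0.895 = 1.25 V.
Since V_DS = 3.47 V ≥ V_ov = 1.25 V, the device is in saturation.
I_D = ½ k_n V_ov² = 0.5 × 2.57 × 1.25² = 1.99 mA.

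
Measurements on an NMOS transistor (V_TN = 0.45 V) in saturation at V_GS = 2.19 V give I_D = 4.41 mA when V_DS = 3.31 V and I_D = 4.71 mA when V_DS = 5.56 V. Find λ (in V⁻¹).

λ = 0.0336 V⁻¹

With V_GS fixed, I_D ∝ (1 + λ V_DS) in saturation, so I_D2/I_D1 = (1 + λ V_DS2)/(1 + λ V_DS1).
4.71/4.41 = 1.068 = (1 + 5.56 λ)/(1 + 3.31 λ).
Solving: λ (I_D1 V_DS2 − I_D2 V_DS1) = I_D2 − I_D1, so λ = (4.71 − 4.41) / (4.41 × 5.56 − 4.71 × 3.31) = 0.3 / 8.93 = 0.0336 V⁻¹.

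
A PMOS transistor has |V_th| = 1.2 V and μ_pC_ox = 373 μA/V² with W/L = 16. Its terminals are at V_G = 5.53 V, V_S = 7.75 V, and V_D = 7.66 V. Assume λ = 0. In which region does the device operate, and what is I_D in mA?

V_SG = V_S − V_G = 7.75 − 5.53 = 2.22 V; V_SD = V_S − V_D = 7.75 − 7.66 = 0.09 V.
k_p = μ_pC_ox · (W/L) = 5.968 mA/V².
V_ov = V_SG − |V_th| = 2.22 − 1.2 = 1.02 V.
Since V_SD = 0.09 V < V_ov = 1.02 V, the device is in the triode region.
I_D = k_p [V_ov · V_SD − ½ V_SD²] = 5.968 × [1.02 × 0.09 − 0.5 × 0.09²] = 0.524 mA.

Triode; I_D = 0.524 mA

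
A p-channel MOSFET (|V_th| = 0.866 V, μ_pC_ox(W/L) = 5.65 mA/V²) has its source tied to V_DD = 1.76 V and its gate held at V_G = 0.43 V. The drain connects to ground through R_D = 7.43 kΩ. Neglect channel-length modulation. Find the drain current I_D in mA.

V_SG = V_DD − V_G = 1.76 − 0.43 = 1.33 V, so V_ov = 1.33 − 0.866 = 0.464 V.
Assume saturation: I_D = ½ k_p V_ov² = 0.5 × 5.65 × 0.464² = 0.608 mA, giving V_SD = V_DD − I_D R_D = 1.76 − 0.608 × 7.43 = -2.76 V.
But -2.76 V < V_ov = 0.464 V, so the device is actually in triode.
In triode I_D = k_p[V_ov V_SD − ½ V_SD²] and I_D = (V_DD − V_SD)/R_D. Equating: 21 V_SD² − 20.48 V_SD + 1.76 = 0, giving V_SD = 0.0952 V (the root below V_ov).
I_D = (1.76 − 0.0952) / 7.43 = 0.224 mA.

I_D = 0.224 mA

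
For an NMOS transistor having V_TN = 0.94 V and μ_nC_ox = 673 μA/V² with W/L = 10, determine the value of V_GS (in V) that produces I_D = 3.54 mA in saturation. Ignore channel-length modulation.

k_n = μ_nC_ox · (W/L) = 6.73 mA/V².
In saturation I_D = ½ k_n (V_GS − V_TN)², so V_GS − V_TN = √(2 I_D / k_n) = √(2 × 3.54 / 6.73) = 1.03 V.
V_GS = 0.94 + 1.03 = 1.97 V.

V_GS = 1.97 V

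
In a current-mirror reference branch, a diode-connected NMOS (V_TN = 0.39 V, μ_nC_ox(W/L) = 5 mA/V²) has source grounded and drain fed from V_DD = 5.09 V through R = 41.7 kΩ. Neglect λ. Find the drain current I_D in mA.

I_D = 0.108 mA

With gate tied to drain, V_GS = V_DS ≥ V_GS − V_TN, so the device is in saturation.
KCL at the drain: ½ k_n (V_GS − V_TN)² = (V_DD − V_GS)/R.
Let x = V_GS − 0.39. Then 104 x² + x − 4.7 = 0, giving x = 0.208 V (positive root), so V_GS = 0.598 V.
I_D = (V_DD − V_GS)/R = (5.09 − 0.598) / 41.7 = 0.108 mA.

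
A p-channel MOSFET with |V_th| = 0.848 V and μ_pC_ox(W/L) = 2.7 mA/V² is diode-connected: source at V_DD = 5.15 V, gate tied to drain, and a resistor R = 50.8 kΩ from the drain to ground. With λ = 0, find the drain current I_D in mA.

With gate tied to drain, V_SG = V_SD ≥ V_SG − |V_th|, so the device is in saturation.
KCL at the drain: ½ k_p (V_SG − |V_th|)² = (V_DD − V_SG)/R.
Let x = V_SG − 0.848. Then 68.6 x² + x − 4.302 = 0, giving x = 0.243 V (positive root), so V_SG = 1.09 V.
I_D = (V_DD − V_SG)/R = (5.15 − 1.09) / 50.8 = 0.0799 mA.

I_D = 0.0799 mA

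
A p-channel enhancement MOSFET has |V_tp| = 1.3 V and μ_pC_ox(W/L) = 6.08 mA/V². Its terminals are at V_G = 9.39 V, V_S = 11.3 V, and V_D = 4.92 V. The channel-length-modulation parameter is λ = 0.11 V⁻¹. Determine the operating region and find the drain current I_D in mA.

Saturation; I_D = 1.93 mA

V_SG = V_S − V_G = 11.3 − 9.39 = 1.91 V; V_SD = V_S − V_D = 11.3 − 4.92 = 6.38 V.
V_ov = V_SG − |V_tp| = 1.91 − 1.3 = 0.61 V.
Since V_SD = 6.38 V ≥ V_ov = 0.61 V, the device is in saturation.
I_D = ½ k_p V_ov² (1 + λ V_SD) = 0.5 × 6.08 × 0.61² × (1 + 0.11 × 6.38) = 1.93 mA.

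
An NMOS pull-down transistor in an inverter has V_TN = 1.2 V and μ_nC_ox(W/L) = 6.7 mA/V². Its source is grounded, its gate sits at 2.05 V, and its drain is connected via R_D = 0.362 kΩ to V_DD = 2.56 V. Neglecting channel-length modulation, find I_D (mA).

I_D = 2.42 mA

V_GS = V_G = 2.05 V, so V_ov = 2.05 − 1.2 = 0.85 V.
Assume saturation: I_D = ½ k_n V_ov² = 0.5 × 6.7 × 0.85² = 2.42 mA, giving V_DS = V_DD − I_D R_D = 2.56 − 2.42 × 0.362 = 1.68 V.
V_DS = 1.68 V ≥ V_ov = 0.85 V, confirming saturation.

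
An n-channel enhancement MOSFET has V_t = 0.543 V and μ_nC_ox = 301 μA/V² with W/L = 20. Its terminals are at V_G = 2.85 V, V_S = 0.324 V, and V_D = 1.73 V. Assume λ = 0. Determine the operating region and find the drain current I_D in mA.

V_GS = V_G − V_S = 2.85 − 0.324 = 2.53 V; V_DS = V_D − V_S = 1.73 − 0.324 = 1.41 V.
k_n = μ_nC_ox · (W/L) = 6.02 mA/V².
V_ov = V_GS − V_t = 2.53 − 0.543 = 1.98 V.
Since V_DS = 1.41 V < V_ov = 1.98 V, the device is in the triode region.
I_D = k_n [V_ov · V_DS − ½ V_DS²] = 6.02 × [1.98 × 1.41 − 0.5 × 1.41²] = 10.8 mA.

Triode; I_D = 10.8 mA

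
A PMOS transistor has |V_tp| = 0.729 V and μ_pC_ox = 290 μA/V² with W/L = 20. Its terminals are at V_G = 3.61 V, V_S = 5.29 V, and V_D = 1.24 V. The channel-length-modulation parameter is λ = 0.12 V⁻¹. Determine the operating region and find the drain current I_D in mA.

Saturation; I_D = 3.90 mA

V_SG = V_S − V_G = 5.29 − 3.61 = 1.68 V; V_SD = V_S − V_D = 5.29 − 1.24 = 4.05 V.
k_p = μ_pC_ox · (W/L) = 5.8 mA/V².
V_ov = V_SG − |V_tp| = 1.68 − 0.729 = 0.951 V.
Since V_SD = 4.05 V ≥ V_ov = 0.951 V, the device is in saturation.
I_D = ½ k_p V_ov² (1 + λ V_SD) = 0.5 × 5.8 × 0.951² × (1 + 0.12 × 4.05) = 3.9 mA.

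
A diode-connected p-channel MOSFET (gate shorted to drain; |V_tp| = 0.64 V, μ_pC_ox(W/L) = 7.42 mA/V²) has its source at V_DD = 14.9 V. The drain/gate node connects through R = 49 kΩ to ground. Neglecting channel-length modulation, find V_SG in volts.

V_SG = 0.917 V

With gate tied to drain, V_SG = V_SD ≥ V_SG − |V_tp|, so the device is in saturation.
KCL at the drain: ½ k_p (V_SG − |V_tp|)² = (V_DD − V_SG)/R.
Let x = V_SG − 0.64. Then 182 x² + x − 14.26 = 0, giving x = 0.277 V (positive root), so V_SG = 0.917 V.
I_D = (V_DD − V_SG)/R = (14.9 − 0.917) / 49 = 0.285 mA.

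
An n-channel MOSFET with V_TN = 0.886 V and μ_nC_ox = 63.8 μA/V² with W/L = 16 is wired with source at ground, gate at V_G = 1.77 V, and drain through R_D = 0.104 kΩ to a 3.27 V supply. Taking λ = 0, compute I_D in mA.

I_D = 0.399 mA

V_GS = V_G = 1.77 V, so V_ov = 1.77 − 0.886 = 0.884 V.
k_n = μ_nC_ox · (W/L) = 1.021 mA/V².
Assume saturation: I_D = ½ k_n V_ov² = 0.5 × 1.021 × 0.884² = 0.399 mA, giving V_DS = V_DD − I_D R_D = 3.27 − 0.399 × 0.104 = 3.23 V.
V_DS = 3.23 V ≥ V_ov = 0.884 V, confirming saturation.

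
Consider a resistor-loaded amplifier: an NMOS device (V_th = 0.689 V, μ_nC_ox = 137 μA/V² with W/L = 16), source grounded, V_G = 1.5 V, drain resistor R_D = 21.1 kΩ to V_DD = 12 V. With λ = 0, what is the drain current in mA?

V_GS = V_G = 1.5 V, so V_ov = 1.5 − 0.689 = 0.811 V.
k_n = μ_nC_ox · (W/L) = 2.192 mA/V².
Assume saturation: I_D = ½ k_n V_ov² = 0.5 × 2.192 × 0.811² = 0.721 mA, giving V_DS = V_DD − I_D R_D = 12 − 0.721 × 21.1 = -3.21 V.
But -3.21 V < V_ov = 0.811 V, so the device is actually in triode.
In triode I_D = k_n[V_ov V_DS − ½ V_DS²] and I_D = (V_DD − V_DS)/R_D. Equating: 23.1 V_DS² − 38.51 V_DS + 12 = 0, giving V_DS = 0.415 V (the root below V_ov).
I_D = (12 − 0.415) / 21.1 = 0.549 mA.

I_D = 0.549 mA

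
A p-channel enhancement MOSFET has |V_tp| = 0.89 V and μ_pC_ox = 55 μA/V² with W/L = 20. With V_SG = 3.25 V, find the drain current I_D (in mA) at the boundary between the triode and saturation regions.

I_D = 3.06 mA

At the boundary V_SD = V_ov = V_SG − |V_tp| = 3.25 − 0.89 = 2.36 V.
k_p = μ_pC_ox · (W/L) = 1.1 mA/V².
I_D = ½ k_p V_ov² = 0.5 × 1.1 × 2.36² = 3.06 mA.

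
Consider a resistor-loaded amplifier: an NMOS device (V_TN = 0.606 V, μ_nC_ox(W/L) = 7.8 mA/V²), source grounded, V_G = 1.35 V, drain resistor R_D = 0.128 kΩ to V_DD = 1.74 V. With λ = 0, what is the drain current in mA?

V_GS = V_G = 1.35 V, so V_ov = 1.35 − 0.606 = 0.744 V.
Assume saturation: I_D = ½ k_n V_ov² = 0.5 × 7.8 × 0.744² = 2.16 mA, giving V_DS = V_DD − I_D R_D = 1.74 − 2.16 × 0.128 = 1.46 V.
V_DS = 1.46 V ≥ V_ov = 0.744 V, confirming saturation.

I_D = 2.16 mA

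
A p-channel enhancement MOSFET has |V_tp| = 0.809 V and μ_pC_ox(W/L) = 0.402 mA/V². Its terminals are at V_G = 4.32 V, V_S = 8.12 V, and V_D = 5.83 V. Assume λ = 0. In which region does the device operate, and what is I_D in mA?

Triode; I_D = 1.70 mA

V_SG = V_S − V_G = 8.12 − 4.32 = 3.8 V; V_SD = V_S − V_D = 8.12 − 5.83 = 2.29 V.
V_ov = V_SG − |V_tp| = 3.8 − 0.809 = 2.99 V.
Since V_SD = 2.29 V < V_ov = 2.99 V, the device is in the triode region.
I_D = k_p [V_ov · V_SD − ½ V_SD²] = 0.402 × [2.99 × 2.29 − 0.5 × 2.29²] = 1.7 mA.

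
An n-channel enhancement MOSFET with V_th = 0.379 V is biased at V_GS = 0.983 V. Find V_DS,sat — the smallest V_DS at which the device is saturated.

The boundary between triode and saturation is V_DS = V_GS − V_th = V_ov.
V_ov = 0.983 − 0.379 = 0.604 V.

V_DS,sat = 0.604 V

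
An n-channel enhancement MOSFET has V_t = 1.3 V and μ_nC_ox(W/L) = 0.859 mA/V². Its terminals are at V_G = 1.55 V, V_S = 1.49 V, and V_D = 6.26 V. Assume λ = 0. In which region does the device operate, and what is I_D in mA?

Cutoff; I_D = 0 mA

V_GS = V_G − V_S = 1.55 − 1.49 = 0.06 V; V_DS = V_D − V_S = 6.26 − 1.49 = 4.77 V.
V_GS = 0.06 V < V_t = 1.3 V, so the transistor is in cutoff.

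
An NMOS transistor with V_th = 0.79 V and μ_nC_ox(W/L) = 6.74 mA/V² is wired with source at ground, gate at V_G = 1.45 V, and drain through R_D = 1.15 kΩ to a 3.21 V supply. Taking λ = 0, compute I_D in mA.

V_GS = V_G = 1.45 V, so V_ov = 1.45 − 0.79 = 0.66 V.
Assume saturation: I_D = ½ k_n V_ov² = 0.5 × 6.74 × 0.66² = 1.47 mA, giving V_DS = V_DD − I_D R_D = 3.21 − 1.47 × 1.15 = 1.52 V.
V_DS = 1.52 V ≥ V_ov = 0.66 V, confirming saturation.

I_D = 1.47 mA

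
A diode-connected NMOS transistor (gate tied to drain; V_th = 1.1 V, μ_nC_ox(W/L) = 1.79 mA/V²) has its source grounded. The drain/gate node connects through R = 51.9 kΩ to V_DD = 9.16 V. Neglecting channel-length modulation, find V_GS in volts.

With gate tied to drain, V_GS = V_DS ≥ V_GS − V_th, so the device is in saturation.
KCL at the drain: ½ k_n (V_GS − V_th)² = (V_DD − V_GS)/R.
Let x = V_GS − 1.1. Then 46.5 x² + x − 8.06 = 0, giving x = 0.406 V (positive root), so V_GS = 1.51 V.
I_D = (V_DD − V_GS)/R = (9.16 − 1.51) / 51.9 = 0.147 mA.

V_GS = 1.51 V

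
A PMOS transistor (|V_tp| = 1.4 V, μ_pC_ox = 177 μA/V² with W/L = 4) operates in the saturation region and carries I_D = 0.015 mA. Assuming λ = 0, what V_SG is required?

V_SG = 1.61 V

k_p = μ_pC_ox · (W/L) = 0.708 mA/V².
In saturation I_D = ½ k_p (V_SG − |V_tp|)², so V_SG − |V_tp| = √(2 I_D / k_p) = √(2 × 0.015 / 0.708) = 0.206 V.
V_SG = 1.4 + 0.206 = 1.61 V.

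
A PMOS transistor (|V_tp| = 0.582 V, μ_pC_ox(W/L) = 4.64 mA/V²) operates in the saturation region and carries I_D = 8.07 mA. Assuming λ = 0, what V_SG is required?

In saturation I_D = ½ k_p (V_SG − |V_tp|)², so V_SG − |V_tp| = √(2 I_D / k_p) = √(2 × 8.07 / 4.64) = 1.87 V.
V_SG = 0.582 + 1.87 = 2.45 V.

V_SG = 2.45 V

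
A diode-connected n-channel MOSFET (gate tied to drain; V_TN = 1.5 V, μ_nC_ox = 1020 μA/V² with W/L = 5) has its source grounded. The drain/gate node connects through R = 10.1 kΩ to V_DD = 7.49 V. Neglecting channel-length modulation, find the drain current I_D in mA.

I_D = 0.547 mA

With gate tied to drain, V_GS = V_DS ≥ V_GS − V_TN, so the device is in saturation.
k_n = μ_nC_ox · (W/L) = 5.1 mA/V².
KCL at the drain: ½ k_n (V_GS − V_TN)² = (V_DD − V_GS)/R.
Let x = V_GS − 1.5. Then 25.8 x² + x − 5.99 = 0, giving x = 0.463 V (positive root), so V_GS = 1.96 V.
I_D = (V_DD − V_GS)/R = (7.49 − 1.96) / 10.1 = 0.547 mA.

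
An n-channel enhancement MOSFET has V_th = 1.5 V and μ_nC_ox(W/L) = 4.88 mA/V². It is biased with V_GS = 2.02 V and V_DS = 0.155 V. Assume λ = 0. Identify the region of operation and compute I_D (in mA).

Triode; I_D = 0.335 mA

V_ov = V_GS − V_th = 2.02 − 1.5 = 0.52 V.
Since V_DS = 0.155 V < V_ov = 0.52 V, the device is in the triode region.
I_D = k_n [V_ov · V_DS − ½ V_DS²] = 4.88 × [0.52 × 0.155 − 0.5 × 0.155²] = 0.335 mA.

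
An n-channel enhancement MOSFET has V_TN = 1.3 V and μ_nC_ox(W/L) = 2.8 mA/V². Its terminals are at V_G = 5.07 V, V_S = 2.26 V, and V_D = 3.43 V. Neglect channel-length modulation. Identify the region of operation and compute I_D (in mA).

V_GS = V_G − V_S = 5.07 − 2.26 = 2.81 V; V_DS = V_D − V_S = 3.43 − 2.26 = 1.17 V.
V_ov = V_GS − V_TN = 2.81 − 1.3 = 1.51 V.
Since V_DS = 1.17 V < V_ov = 1.51 V, the device is in the triode region.
I_D = k_n [V_ov · V_DS − ½ V_DS²] = 2.8 × [1.51 × 1.17 − 0.5 × 1.17²] = 3.03 mA.

Triode; I_D = 3.03 mA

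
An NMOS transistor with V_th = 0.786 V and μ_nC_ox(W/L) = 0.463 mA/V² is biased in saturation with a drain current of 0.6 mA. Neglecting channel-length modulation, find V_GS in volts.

V_GS = 2.40 V

In saturation I_D = ½ k_n (V_GS − V_th)², so V_GS − V_th = √(2 I_D / k_n) = √(2 × 0.6 / 0.463) = 1.61 V.
V_GS = 0.786 + 1.61 = 2.4 V.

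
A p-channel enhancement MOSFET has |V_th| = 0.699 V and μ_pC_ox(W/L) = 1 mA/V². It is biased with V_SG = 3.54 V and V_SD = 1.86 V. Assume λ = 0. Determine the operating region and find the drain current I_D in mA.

V_ov = V_SG − |V_th| = 3.54 − 0.699 = 2.84 V.
Since V_SD = 1.86 V < V_ov = 2.84 V, the device is in the triode region.
I_D = k_p [V_ov · V_SD − ½ V_SD²] = 1 × [2.84 × 1.86 − 0.5 × 1.86²] = 3.55 mA.

Triode; I_D = 3.55 mA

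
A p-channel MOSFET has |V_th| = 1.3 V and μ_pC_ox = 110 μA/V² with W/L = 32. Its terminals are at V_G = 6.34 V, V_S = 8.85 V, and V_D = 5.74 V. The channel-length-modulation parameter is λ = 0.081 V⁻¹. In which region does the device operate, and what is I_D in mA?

V_SG = V_S − V_G = 8.85 − 6.34 = 2.51 V; V_SD = V_S − V_D = 8.85 − 5.74 = 3.11 V.
k_p = μ_pC_ox · (W/L) = 3.52 mA/V².
V_ov = V_SG − |V_th| = 2.51 − 1.3 = 1.21 V.
Since V_SD = 3.11 V ≥ V_ov = 1.21 V, the device is in saturation.
I_D = ½ k_p V_ov² (1 + λ V_SD) = 0.5 × 3.52 × 1.21² × (1 + 0.081 × 3.11) = 3.23 mA.

Saturation; I_D = 3.23 mA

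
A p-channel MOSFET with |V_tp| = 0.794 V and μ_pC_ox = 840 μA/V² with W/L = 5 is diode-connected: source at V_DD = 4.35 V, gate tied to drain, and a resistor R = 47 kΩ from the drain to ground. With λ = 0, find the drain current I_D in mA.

I_D = 0.0717 mA

With gate tied to drain, V_SG = V_SD ≥ V_SG − |V_tp|, so the device is in saturation.
k_p = μ_pC_ox · (W/L) = 4.2 mA/V².
KCL at the drain: ½ k_p (V_SG − |V_tp|)² = (V_DD − V_SG)/R.
Let x = V_SG − 0.794. Then 98.7 x² + x − 3.556 = 0, giving x = 0.185 V (positive root), so V_SG = 0.979 V.
I_D = (V_DD − V_SG)/R = (4.35 − 0.979) / 47 = 0.0717 mA.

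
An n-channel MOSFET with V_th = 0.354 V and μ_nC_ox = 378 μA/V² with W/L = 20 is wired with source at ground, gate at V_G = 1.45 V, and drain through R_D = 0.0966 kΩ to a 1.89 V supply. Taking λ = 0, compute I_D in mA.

I_D = 4.54 mA

V_GS = V_G = 1.45 V, so V_ov = 1.45 − 0.354 = 1.1 V.
k_n = μ_nC_ox · (W/L) = 7.56 mA/V².
Assume saturation: I_D = ½ k_n V_ov² = 0.5 × 7.56 × 1.1² = 4.54 mA, giving V_DS = V_DD − I_D R_D = 1.89 − 4.54 × 0.0966 = 1.45 V.
V_DS = 1.45 V ≥ V_ov = 1.1 V, confirming saturation.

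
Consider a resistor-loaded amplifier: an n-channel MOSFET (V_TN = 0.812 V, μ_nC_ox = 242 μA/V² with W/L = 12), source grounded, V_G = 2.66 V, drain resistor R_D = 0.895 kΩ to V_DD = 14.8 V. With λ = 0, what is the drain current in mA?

I_D = 4.96 mA

V_GS = V_G = 2.66 V, so V_ov = 2.66 − 0.812 = 1.85 V.
k_n = μ_nC_ox · (W/L) = 2.904 mA/V².
Assume saturation: I_D = ½ k_n V_ov² = 0.5 × 2.904 × 1.85² = 4.96 mA, giving V_DS = V_DD − I_D R_D = 14.8 − 4.96 × 0.895 = 10.4 V.
V_DS = 10.4 V ≥ V_ov = 1.85 V, confirming saturation.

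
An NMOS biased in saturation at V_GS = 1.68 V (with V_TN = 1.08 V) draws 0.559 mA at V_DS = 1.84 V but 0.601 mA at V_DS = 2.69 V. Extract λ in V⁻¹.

With V_GS fixed, I_D ∝ (1 + λ V_DS) in saturation, so I_D2/I_D1 = (1 + λ V_DS2)/(1 + λ V_DS1).
0.601/0.559 = 1.075 = (1 + 2.69 λ)/(1 + 1.84 λ).
Solving: λ (I_D1 V_DS2 − I_D2 V_DS1) = I_D2 − I_D1, so λ = (0.601 − 0.559) / (0.559 × 2.69 − 0.601 × 1.84) = 0.042 / 0.398 = 0.106 V⁻¹.

λ = 0.106 V⁻¹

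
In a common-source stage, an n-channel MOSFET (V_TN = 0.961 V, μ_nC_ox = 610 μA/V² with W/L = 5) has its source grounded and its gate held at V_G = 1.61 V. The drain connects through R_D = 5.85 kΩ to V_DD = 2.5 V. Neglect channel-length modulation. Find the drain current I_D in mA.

V_GS = V_G = 1.61 V, so V_ov = 1.61 − 0.961 = 0.649 V.
k_n = μ_nC_ox · (W/L) = 3.05 mA/V².
Assume saturation: I_D = ½ k_n V_ov² = 0.5 × 3.05 × 0.649² = 0.642 mA, giving V_DS = V_DD − I_D R_D = 2.5 − 0.642 × 5.85 = -1.26 V.
But -1.26 V < V_ov = 0.649 V, so the device is actually in triode.
In triode I_D = k_n[V_ov V_DS − ½ V_DS²] and I_D = (V_DD − V_DS)/R_D. Equating: 8.92 V_DS² − 12.58 V_DS + 2.5 = 0, giving V_DS = 0.239 V (the root below V_ov).
I_D = (2.5 − 0.239) / 5.85 = 0.386 mA.

I_D = 0.386 mA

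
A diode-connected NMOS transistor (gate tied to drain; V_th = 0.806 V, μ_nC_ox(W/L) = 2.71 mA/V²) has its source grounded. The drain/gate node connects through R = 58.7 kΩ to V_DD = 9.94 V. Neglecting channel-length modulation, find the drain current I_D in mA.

I_D = 0.150 mA

With gate tied to drain, V_GS = V_DS ≥ V_GS − V_th, so the device is in saturation.
KCL at the drain: ½ k_n (V_GS − V_th)² = (V_DD − V_GS)/R.
Let x = V_GS − 0.806. Then 79.5 x² + x − 9.134 = 0, giving x = 0.333 V (positive root), so V_GS = 1.14 V.
I_D = (V_DD − V_GS)/R = (9.94 − 1.14) / 58.7 = 0.15 mA.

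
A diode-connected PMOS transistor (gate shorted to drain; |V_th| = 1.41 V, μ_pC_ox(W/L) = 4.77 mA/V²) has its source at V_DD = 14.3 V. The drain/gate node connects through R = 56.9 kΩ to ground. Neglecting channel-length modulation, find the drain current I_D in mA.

I_D = 0.221 mA

With gate tied to drain, V_SG = V_SD ≥ V_SG − |V_th|, so the device is in saturation.
KCL at the drain: ½ k_p (V_SG − |V_th|)² = (V_DD − V_SG)/R.
Let x = V_SG − 1.41. Then 136 x² + x − 12.89 = 0, giving x = 0.305 V (positive root), so V_SG = 1.71 V.
I_D = (V_DD − V_SG)/R = (14.3 − 1.71) / 56.9 = 0.221 mA.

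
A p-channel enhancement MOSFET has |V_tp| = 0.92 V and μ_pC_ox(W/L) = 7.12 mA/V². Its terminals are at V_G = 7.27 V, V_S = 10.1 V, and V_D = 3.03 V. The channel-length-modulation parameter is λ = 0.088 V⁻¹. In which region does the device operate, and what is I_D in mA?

Saturation; I_D = 21.1 mA

V_SG = V_S − V_G = 10.1 − 7.27 = 2.83 V; V_SD = V_S − V_D = 10.1 − 3.03 = 7.07 V.
V_ov = V_SG − |V_tp| = 2.83 − 0.92 = 1.91 V.
Since V_SD = 7.07 V ≥ V_ov = 1.91 V, the device is in saturation.
I_D = ½ k_p V_ov² (1 + λ V_SD) = 0.5 × 7.12 × 1.91² × (1 + 0.088 × 7.07) = 21.1 mA.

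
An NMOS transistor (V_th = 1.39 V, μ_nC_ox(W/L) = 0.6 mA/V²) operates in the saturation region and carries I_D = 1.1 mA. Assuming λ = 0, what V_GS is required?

V_GS = 3.30 V

In saturation I_D = ½ k_n (V_GS − V_th)², so V_GS − V_th = √(2 I_D / k_n) = √(2 × 1.1 / 0.6) = 1.91 V.
V_GS = 1.39 + 1.91 = 3.3 V.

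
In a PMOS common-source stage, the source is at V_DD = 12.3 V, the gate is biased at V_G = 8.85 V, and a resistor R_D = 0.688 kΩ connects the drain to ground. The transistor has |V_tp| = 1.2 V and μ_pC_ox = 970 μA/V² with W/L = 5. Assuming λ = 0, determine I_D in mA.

V_SG = V_DD − V_G = 12.3 − 8.85 = 3.45 V, so V_ov = 3.45 − 1.2 = 2.25 V.
k_p = μ_pC_ox · (W/L) = 4.85 mA/V².
Assume saturation: I_D = ½ k_p V_ov² = 0.5 × 4.85 × 2.25² = 12.3 mA, giving V_SD = V_DD − I_D R_D = 12.3 − 12.3 × 0.688 = 3.85 V.
V_SD = 3.85 V ≥ V_ov = 2.25 V, confirming saturation.

I_D = 12.3 mA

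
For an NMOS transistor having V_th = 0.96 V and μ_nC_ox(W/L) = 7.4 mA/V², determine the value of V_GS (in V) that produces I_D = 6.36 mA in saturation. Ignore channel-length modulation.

V_GS = 2.27 V

In saturation I_D = ½ k_n (V_GS − V_th)², so V_GS − V_th = √(2 I_D / k_n) = √(2 × 6.36 / 7.4) = 1.31 V.
V_GS = 0.96 + 1.31 = 2.27 V.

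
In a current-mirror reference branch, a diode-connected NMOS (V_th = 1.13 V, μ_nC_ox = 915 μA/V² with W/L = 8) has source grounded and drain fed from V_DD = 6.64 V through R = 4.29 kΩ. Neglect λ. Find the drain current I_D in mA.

With gate tied to drain, V_GS = V_DS ≥ V_GS − V_th, so the device is in saturation.
k_n = μ_nC_ox · (W/L) = 7.32 mA/V².
KCL at the drain: ½ k_n (V_GS − V_th)² = (V_DD − V_GS)/R.
Let x = V_GS − 1.13. Then 15.7 x² + x − 5.51 = 0, giving x = 0.561 V (positive root), so V_GS = 1.69 V.
I_D = (V_DD − V_GS)/R = (6.64 − 1.69) / 4.29 = 1.15 mA.

I_D = 1.15 mA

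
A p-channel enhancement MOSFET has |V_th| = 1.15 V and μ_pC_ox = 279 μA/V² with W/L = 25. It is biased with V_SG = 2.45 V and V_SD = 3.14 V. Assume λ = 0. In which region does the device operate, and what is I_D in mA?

k_p = μ_pC_ox · (W/L) = 6.975 mA/V².
V_ov = V_SG − |V_th| = 2.45 − 1.15 = 1.3 V.
Since V_SD = 3.14 V ≥ V_ov = 1.3 V, the device is in saturation.
I_D = ½ k_p V_ov² = 0.5 × 6.975 × 1.3² = 5.89 mA.

Saturation; I_D = 5.89 mA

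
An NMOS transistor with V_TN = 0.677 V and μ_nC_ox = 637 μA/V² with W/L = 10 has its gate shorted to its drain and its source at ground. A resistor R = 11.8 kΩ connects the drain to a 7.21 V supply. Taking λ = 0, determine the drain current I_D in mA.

I_D = 0.519 mA

With gate tied to drain, V_GS = V_DS ≥ V_GS − V_TN, so the device is in saturation.
k_n = μ_nC_ox · (W/L) = 6.37 mA/V².
KCL at the drain: ½ k_n (V_GS − V_TN)² = (V_DD − V_GS)/R.
Let x = V_GS − 0.677. Then 37.6 x² + x − 6.533 = 0, giving x = 0.404 V (positive root), so V_GS = 1.08 V.
I_D = (V_DD − V_GS)/R = (7.21 − 1.08) / 11.8 = 0.519 mA.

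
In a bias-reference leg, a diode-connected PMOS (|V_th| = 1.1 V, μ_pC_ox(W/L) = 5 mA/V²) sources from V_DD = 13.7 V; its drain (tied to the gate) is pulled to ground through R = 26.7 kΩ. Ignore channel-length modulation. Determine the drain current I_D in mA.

With gate tied to drain, V_SG = V_SD ≥ V_SG − |V_th|, so the device is in saturation.
KCL at the drain: ½ k_p (V_SG − |V_th|)² = (V_DD − V_SG)/R.
Let x = V_SG − 1.1. Then 66.8 x² + x − 12.6 = 0, giving x = 0.427 V (positive root), so V_SG = 1.53 V.
I_D = (V_DD − V_SG)/R = (13.7 − 1.53) / 26.7 = 0.456 mA.

I_D = 0.456 mA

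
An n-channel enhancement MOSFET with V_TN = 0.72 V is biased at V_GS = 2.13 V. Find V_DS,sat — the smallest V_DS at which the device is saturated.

The boundary between triode and saturation is V_DS = V_GS − V_TN = V_ov.
V_ov = 2.13 − 0.72 = 1.41 V.

V_DS,sat = 1.41 V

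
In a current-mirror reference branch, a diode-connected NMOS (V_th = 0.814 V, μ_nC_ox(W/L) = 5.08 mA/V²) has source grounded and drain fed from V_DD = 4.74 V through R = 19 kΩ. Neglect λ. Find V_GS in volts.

V_GS = 1.09 V

With gate tied to drain, V_GS = V_DS ≥ V_GS − V_th, so the device is in saturation.
KCL at the drain: ½ k_n (V_GS − V_th)² = (V_DD − V_GS)/R.
Let x = V_GS − 0.814. Then 48.3 x² + x − 3.926 = 0, giving x = 0.275 V (positive root), so V_GS = 1.09 V.
I_D = (V_DD − V_GS)/R = (4.74 − 1.09) / 19 = 0.192 mA.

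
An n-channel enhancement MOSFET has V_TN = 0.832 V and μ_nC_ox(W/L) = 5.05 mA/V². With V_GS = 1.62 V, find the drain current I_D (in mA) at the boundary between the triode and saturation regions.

At the boundary V_DS = V_ov = V_GS − V_TN = 1.62 − 0.832 = 0.788 V.
I_D = ½ k_n V_ov² = 0.5 × 5.05 × 0.788² = 1.57 mA.

I_D = 1.57 mA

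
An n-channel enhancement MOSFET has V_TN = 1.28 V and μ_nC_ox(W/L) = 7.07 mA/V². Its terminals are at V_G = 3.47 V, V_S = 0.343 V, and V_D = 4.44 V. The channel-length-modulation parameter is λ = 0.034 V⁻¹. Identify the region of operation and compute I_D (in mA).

V_GS = V_G − V_S = 3.47 − 0.343 = 3.13 V; V_DS = V_D − V_S = 4.44 − 0.343 = 4.1 V.
V_ov = V_GS − V_TN = 3.13 − 1.28 = 1.85 V.
Since V_DS = 4.1 V ≥ V_ov = 1.85 V, the device is in saturation.
I_D = ½ k_n V_ov² (1 + λ V_DS) = 0.5 × 7.07 × 1.85² × (1 + 0.034 × 4.1) = 13.7 mA.

Saturation; I_D = 13.7 mA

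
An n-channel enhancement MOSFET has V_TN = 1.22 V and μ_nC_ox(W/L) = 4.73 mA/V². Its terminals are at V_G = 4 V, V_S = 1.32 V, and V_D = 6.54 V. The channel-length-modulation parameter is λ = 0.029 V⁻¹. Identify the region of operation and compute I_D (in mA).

V_GS = V_G − V_S = 4 − 1.32 = 2.68 V; V_DS = V_D − V_S = 6.54 − 1.32 = 5.22 V.
V_ov = V_GS − V_TN = 2.68 − 1.22 = 1.46 V.
Since V_DS = 5.22 V ≥ V_ov = 1.46 V, the device is in saturation.
I_D = ½ k_n V_ov² (1 + λ V_DS) = 0.5 × 4.73 × 1.46² × (1 + 0.029 × 5.22) = 5.8 mA.

Saturation; I_D = 5.80 mA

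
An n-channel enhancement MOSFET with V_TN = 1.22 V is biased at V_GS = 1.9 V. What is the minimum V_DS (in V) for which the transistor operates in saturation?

The boundary between triode and saturation is V_DS = V_GS − V_TN = V_ov.
V_ov = 1.9 − 1.22 = 0.68 V.

V_DS,sat = 0.680 V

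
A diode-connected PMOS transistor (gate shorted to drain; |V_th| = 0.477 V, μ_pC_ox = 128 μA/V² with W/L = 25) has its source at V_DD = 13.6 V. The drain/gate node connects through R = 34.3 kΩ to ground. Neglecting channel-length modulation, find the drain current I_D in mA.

I_D = 0.369 mA

With gate tied to drain, V_SG = V_SD ≥ V_SG − |V_th|, so the device is in saturation.
k_p = μ_pC_ox · (W/L) = 3.2 mA/V².
KCL at the drain: ½ k_p (V_SG − |V_th|)² = (V_DD − V_SG)/R.
Let x = V_SG − 0.477. Then 54.9 x² + x − 13.12 = 0, giving x = 0.48 V (positive root), so V_SG = 0.957 V.
I_D = (V_DD − V_SG)/R = (13.6 − 0.957) / 34.3 = 0.369 mA.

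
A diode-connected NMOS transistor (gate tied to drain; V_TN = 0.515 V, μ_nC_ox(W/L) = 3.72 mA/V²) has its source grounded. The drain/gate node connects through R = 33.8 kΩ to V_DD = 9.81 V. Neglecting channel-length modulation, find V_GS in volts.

V_GS = 0.892 V

With gate tied to drain, V_GS = V_DS ≥ V_GS − V_TN, so the device is in saturation.
KCL at the drain: ½ k_n (V_GS − V_TN)² = (V_DD − V_GS)/R.
Let x = V_GS − 0.515. Then 62.9 x² + x − 9.295 = 0, giving x = 0.377 V (positive root), so V_GS = 0.892 V.
I_D = (V_DD − V_GS)/R = (9.81 − 0.892) / 33.8 = 0.264 mA.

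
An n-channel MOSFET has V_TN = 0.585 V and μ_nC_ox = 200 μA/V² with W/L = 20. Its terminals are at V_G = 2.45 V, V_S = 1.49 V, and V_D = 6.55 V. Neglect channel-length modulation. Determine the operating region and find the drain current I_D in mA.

Saturation; I_D = 0.281 mA

V_GS = V_G − V_S = 2.45 − 1.49 = 0.96 V; V_DS = V_D − V_S = 6.55 − 1.49 = 5.06 V.
k_n = μ_nC_ox · (W/L) = 4 mA/V².
V_ov = V_GS − V_TN = 0.96 − 0.585 = 0.375 V.
Since V_DS = 5.06 V ≥ V_ov = 0.375 V, the device is in saturation.
I_D = ½ k_n V_ov² = 0.5 × 4 × 0.375² = 0.281 mA.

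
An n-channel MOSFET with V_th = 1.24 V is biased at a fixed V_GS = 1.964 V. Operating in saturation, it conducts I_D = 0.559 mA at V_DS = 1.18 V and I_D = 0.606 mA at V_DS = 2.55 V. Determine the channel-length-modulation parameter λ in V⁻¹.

λ = 0.0662 V⁻¹

With V_GS fixed, I_D ∝ (1 + λ V_DS) in saturation, so I_D2/I_D1 = (1 + λ V_DS2)/(1 + λ V_DS1).
0.606/0.559 = 1.084 = (1 + 2.55 λ)/(1 + 1.18 λ).
Solving: λ (I_D1 V_DS2 − I_D2 V_DS1) = I_D2 − I_D1, so λ = (0.606 − 0.559) / (0.559 × 2.55 − 0.606 × 1.18) = 0.047 / 0.71 = 0.0662 V⁻¹.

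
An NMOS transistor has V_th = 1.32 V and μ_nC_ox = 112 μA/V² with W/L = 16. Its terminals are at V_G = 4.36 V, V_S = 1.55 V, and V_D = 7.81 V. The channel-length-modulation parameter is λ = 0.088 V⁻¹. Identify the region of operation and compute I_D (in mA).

V_GS = V_G − V_S = 4.36 − 1.55 = 2.81 V; V_DS = V_D − V_S = 7.81 − 1.55 = 6.26 V.
k_n = μ_nC_ox · (W/L) = 1.792 mA/V².
V_ov = V_GS − V_th = 2.81 − 1.32 = 1.49 V.
Since V_DS = 6.26 V ≥ V_ov = 1.49 V, the device is in saturation.
I_D = ½ k_n V_ov² (1 + λ V_DS) = 0.5 × 1.792 × 1.49² × (1 + 0.088 × 6.26) = 3.09 mA.

Saturation; I_D = 3.09 mA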